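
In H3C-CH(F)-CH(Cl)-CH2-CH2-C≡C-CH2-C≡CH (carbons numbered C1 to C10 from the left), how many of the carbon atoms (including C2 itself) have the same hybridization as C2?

6

C2 is sp3 (only σ bonds).
C1: sp3 ✓
C2: sp3 ✓
C3: sp3 ✓
C4: sp3 ✓
C5: sp3 ✓
C6: sp
C7: sp
C8: sp3 ✓
C9: sp
C10: sp
6 carbons are sp3.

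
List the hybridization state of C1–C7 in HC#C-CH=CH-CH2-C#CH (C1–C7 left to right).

C1 — 2 σ bonds, plus two π bonds. Steric number 2, so sp.
C2 (2 σ bonds, plus two π bonds) has steric number 2: sp.
C3: 3 σ bonds, plus one π bond — 3 electron domains, sp2.
C4: 3 σ bonds, plus one π bond — 3 electron domains, sp2.
C5 is sp3: 4 σ bonds, 4 electron-density regions.
C6 — 2 σ bonds, plus two π bonds. Steric number 2, so sp.
C7 has 2 σ bonds, plus two π bonds: steric number 2 → sp.

C1 sp, C2 sp, C3 sp2, C4 sp2, C5 sp3, C6 sp, C7 sp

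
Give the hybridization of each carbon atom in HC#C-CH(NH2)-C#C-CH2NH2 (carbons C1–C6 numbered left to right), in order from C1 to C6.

C1: 2 σ bonds, plus two π bonds; 2 regions of electron density → sp.
C2 is sp: 2 σ bonds, plus two π bonds, 2 electron-density regions.
C3 is sp3: 4 σ bonds, 4 electron-density regions.
C4: 2 σ bonds, plus two π bonds; 2 regions of electron density → sp.
C5 has 2 σ bonds, plus two π bonds: steric number 2 → sp.
C6 (4 σ bonds) has steric number 4: sp3.

C1 sp, C2 sp, C3 sp3, C4 sp, C5 sp, C6 sp3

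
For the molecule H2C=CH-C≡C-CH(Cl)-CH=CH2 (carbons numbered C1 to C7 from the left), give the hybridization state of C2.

sp²

C2: 3 σ bonds, plus one π bond — 3 electron domains, sp2.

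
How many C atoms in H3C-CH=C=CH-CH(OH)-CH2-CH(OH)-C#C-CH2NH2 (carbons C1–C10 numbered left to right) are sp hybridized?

C1: sp3
C2: sp2
C3: sp ✓
C4: sp2
C5: sp3
C6: sp3
C7: sp3
C8: sp ✓
C9: sp ✓
C10: sp3
C3, C8, C9 → 3 sp carbons.

3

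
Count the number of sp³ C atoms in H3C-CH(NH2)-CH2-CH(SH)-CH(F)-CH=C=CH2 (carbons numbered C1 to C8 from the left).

5

C1: sp3 ✓
C2: sp3 ✓
C3: sp3 ✓
C4: sp3 ✓
C5: sp3 ✓
C6: sp2
C7: sp
C8: sp2
C1, C2, C3, C4, C5 → 5 sp3 carbons.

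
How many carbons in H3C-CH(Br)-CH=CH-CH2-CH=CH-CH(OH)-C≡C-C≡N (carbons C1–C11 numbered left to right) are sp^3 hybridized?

C1: sp3 ✓
C2: sp3 ✓
C3: sp2
C4: sp2
C5: sp3 ✓
C6: sp2
C7: sp2
C8: sp3 ✓
C9: sp
C10: sp
C11: sp
C1, C2, C5, C8 → 4 sp3 carbons.

4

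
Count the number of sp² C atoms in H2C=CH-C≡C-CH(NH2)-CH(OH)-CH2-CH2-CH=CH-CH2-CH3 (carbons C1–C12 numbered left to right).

C1: sp2 ✓
C2: sp2 ✓
C3: sp
C4: sp
C5: sp3
C6: sp3
C7: sp3
C8: sp3
C9: sp2 ✓
C10: sp2 ✓
C11: sp3
C12: sp3
C1, C2, C9, C10 → 4 sp2 carbons.

4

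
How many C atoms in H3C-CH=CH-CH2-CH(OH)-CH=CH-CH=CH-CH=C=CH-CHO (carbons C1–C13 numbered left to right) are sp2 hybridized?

9

C1: sp3
C2: sp2 ✓
C3: sp2 ✓
C4: sp3
C5: sp3
C6: sp2 ✓
C7: sp2 ✓
C8: sp2 ✓
C9: sp2 ✓
C10: sp2 ✓
C11: sp
C12: sp2 ✓
C13: sp2 ✓
C2, C3, C6, C7, C8, C9, C10, C12, C13 → 9 sp2 carbons.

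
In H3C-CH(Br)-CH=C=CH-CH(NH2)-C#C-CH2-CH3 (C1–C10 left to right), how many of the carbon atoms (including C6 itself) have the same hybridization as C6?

5

C6 is sp3 (only σ bonds).
C1: sp3 ✓
C2: sp3 ✓
C3: sp2
C4: sp
C5: sp2
C6: sp3 ✓
C7: sp
C8: sp
C9: sp3 ✓
C10: sp3 ✓
5 carbons are sp3.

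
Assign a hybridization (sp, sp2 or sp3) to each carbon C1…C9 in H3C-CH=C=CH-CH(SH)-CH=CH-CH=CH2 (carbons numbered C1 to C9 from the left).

C1 (4 σ bonds) has steric number 4: sp3.
C2: 3 σ bonds, plus one π bond; 3 regions of electron density → sp2.
C3: 2 σ bonds, plus two π bonds — 2 electron domains, sp.
C4 carries 3 σ bonds, plus one π bond, giving a steric number of 3, so it is sp2.
C5 — 4 σ bonds. Steric number 4, so sp3.
C6 carries 3 σ bonds, plus one π bond, giving a steric number of 3, so it is sp2.
C7: 3 σ bonds, plus one π bond — 3 electron domains, sp2.
C8 (3 σ bonds, plus one π bond) has steric number 3: sp2.
C9 carries 3 σ bonds, plus one π bond, giving a steric number of 3, so it is sp2.

C1 sp3, C2 sp2, C3 sp, C4 sp2, C5 sp3, C6 sp2, C7 sp2, C8 sp2, C9 sp2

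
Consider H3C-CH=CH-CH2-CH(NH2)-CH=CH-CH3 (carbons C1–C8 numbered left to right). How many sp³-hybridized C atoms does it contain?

C1: sp3 ✓
C2: sp2
C3: sp2
C4: sp3 ✓
C5: sp3 ✓
C6: sp2
C7: sp2
C8: sp3 ✓
C1, C4, C5, C8 → 4 sp3 carbons.

4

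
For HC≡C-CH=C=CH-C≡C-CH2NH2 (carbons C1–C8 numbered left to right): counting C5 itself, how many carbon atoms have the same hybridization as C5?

2

C5 is sp2 (one π bond).
C1: sp
C2: sp
C3: sp2 ✓
C4: sp
C5: sp2 ✓
C6: sp
C7: sp
C8: sp3
2 carbons are sp2.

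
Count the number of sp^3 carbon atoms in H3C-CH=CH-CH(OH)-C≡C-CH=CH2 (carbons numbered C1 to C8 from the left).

C1: sp3 ✓
C2: sp2
C3: sp2
C4: sp3 ✓
C5: sp
C6: sp
C7: sp2
C8: sp2
C1, C4 → 2 sp3 carbons.

2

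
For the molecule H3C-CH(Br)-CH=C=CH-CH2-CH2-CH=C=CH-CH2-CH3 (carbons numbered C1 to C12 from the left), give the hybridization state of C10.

sp^2

C10 carries 3 σ bonds, plus one π bond, giving a steric number of 3, so it is sp2.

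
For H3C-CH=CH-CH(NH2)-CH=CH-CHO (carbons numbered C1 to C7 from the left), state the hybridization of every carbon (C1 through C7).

C1: 4 σ bonds; 4 regions of electron density → sp3.
C2 (3 σ bonds, plus one π bond) has steric number 3: sp2.
C3: 3 σ bonds, plus one π bond — 3 electron domains, sp2.
C4 carries 4 σ bonds, giving a steric number of 4, so it is sp3.
C5 (3 σ bonds, plus one π bond) has steric number 3: sp2.
C6: 3 σ bonds, plus one π bond — 3 electron domains, sp2.
C7: 3 σ bonds, plus one π bond; 3 regions of electron density → sp2.

C1 sp3, C2 sp2, C3 sp2, C4 sp3, C5 sp2, C6 sp2, C7 sp2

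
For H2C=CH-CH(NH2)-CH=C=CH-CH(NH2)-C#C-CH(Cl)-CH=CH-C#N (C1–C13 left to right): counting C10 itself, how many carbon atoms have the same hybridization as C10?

3

C10 is sp3 (only σ bonds).
C1: sp2
C2: sp2
C3: sp3 ✓
C4: sp2
C5: sp
C6: sp2
C7: sp3 ✓
C8: sp
C9: sp
C10: sp3 ✓
C11: sp2
C12: sp2
C13: sp
3 carbons are sp3.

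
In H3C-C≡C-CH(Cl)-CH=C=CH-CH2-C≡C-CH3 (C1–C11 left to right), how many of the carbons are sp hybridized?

5

C1: sp3
C2: sp ✓
C3: sp ✓
C4: sp3
C5: sp2
C6: sp ✓
C7: sp2
C8: sp3
C9: sp ✓
C10: sp ✓
C11: sp3
C2, C3, C6, C9, C10 → 5 sp carbons.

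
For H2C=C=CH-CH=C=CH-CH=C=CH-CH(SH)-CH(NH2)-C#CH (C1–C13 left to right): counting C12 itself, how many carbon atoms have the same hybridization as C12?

C12 is sp (two π bonds).
C1: sp2
C2: sp ✓
C3: sp2
C4: sp2
C5: sp ✓
C6: sp2
C7: sp2
C8: sp ✓
C9: sp2
C10: sp3
C11: sp3
C12: sp ✓
C13: sp ✓
5 carbons are sp.

5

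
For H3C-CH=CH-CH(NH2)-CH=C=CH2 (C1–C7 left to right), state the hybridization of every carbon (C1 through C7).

C1 — 4 σ bonds. Steric number 4, so sp3.
C2 (3 σ bonds, plus one π bond) has steric number 3: sp2.
C3: 3 σ bonds, plus one π bond; 3 regions of electron density → sp2.
C4 — 4 σ bonds. Steric number 4, so sp3.
C5: 3 σ bonds, plus one π bond; 3 regions of electron density → sp2.
C6 — 2 σ bonds, plus two π bonds. Steric number 2, so sp.
C7: 3 σ bonds, plus one π bond; 3 regions of electron density → sp2.

C1 sp3, C2 sp2, C3 sp2, C4 sp3, C5 sp2, C6 sp, C7 sp2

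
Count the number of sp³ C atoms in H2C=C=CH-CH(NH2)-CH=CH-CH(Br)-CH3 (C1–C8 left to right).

C1: sp2
C2: sp
C3: sp2
C4: sp3 ✓
C5: sp2
C6: sp2
C7: sp3 ✓
C8: sp3 ✓
C4, C7, C8 → 3 sp3 carbons.

3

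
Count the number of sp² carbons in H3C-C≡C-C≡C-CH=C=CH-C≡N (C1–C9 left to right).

C1: sp3
C2: sp
C3: sp
C4: sp
C5: sp
C6: sp2 ✓
C7: sp
C8: sp2 ✓
C9: sp
C6, C8 → 2 sp2 carbons.

2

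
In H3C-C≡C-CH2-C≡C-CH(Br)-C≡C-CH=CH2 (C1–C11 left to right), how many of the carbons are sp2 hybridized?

C1: sp3
C2: sp
C3: sp
C4: sp3
C5: sp
C6: sp
C7: sp3
C8: sp
C9: sp
C10: sp2 ✓
C11: sp2 ✓
C10, C11 → 2 sp2 carbons.

2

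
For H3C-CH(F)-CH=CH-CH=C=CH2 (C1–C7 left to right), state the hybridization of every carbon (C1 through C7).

C1 carries 4 σ bonds, giving a steric number of 4, so it is sp3.
C2 — 4 σ bonds. Steric number 4, so sp3.
C3 is sp2: 3 σ bonds, plus one π bond, 3 electron-density regions.
C4: 3 σ bonds, plus one π bond — 3 electron domains, sp2.
C5 (3 σ bonds, plus one π bond) has steric number 3: sp2.
C6 carries 2 σ bonds, plus two π bonds, giving a steric number of 2, so it is sp.
C7: 3 σ bonds, plus one π bond; 3 regions of electron density → sp2.

C1 sp3, C2 sp3, C3 sp2, C4 sp2, C5 sp2, C6 sp, C7 sp2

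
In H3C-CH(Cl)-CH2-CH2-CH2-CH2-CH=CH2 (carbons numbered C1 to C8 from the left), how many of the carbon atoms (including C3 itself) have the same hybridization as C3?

6

C3 is sp3 (only σ bonds).
C1: sp3 ✓
C2: sp3 ✓
C3: sp3 ✓
C4: sp3 ✓
C5: sp3 ✓
C6: sp3 ✓
C7: sp2
C8: sp2
6 carbons are sp3.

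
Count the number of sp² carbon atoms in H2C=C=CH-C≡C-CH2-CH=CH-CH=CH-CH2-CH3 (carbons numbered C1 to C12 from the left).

C1: sp2 ✓
C2: sp
C3: sp2 ✓
C4: sp
C5: sp
C6: sp3
C7: sp2 ✓
C8: sp2 ✓
C9: sp2 ✓
C10: sp2 ✓
C11: sp3
C12: sp3
C1, C3, C7, C8, C9, C10 → 6 sp2 carbons.

6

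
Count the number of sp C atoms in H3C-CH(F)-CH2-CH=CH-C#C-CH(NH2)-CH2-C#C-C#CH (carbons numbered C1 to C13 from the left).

C1: sp3
C2: sp3
C3: sp3
C4: sp2
C5: sp2
C6: sp ✓
C7: sp ✓
C8: sp3
C9: sp3
C10: sp ✓
C11: sp ✓
C12: sp ✓
C13: sp ✓
C6, C7, C10, C11, C12, C13 → 6 sp carbons.

6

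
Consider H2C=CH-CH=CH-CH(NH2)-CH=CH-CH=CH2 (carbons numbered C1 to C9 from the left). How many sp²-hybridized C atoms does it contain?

8

C1: sp2 ✓
C2: sp2 ✓
C3: sp2 ✓
C4: sp2 ✓
C5: sp3
C6: sp2 ✓
C7: sp2 ✓
C8: sp2 ✓
C9: sp2 ✓
C1, C2, C3, C4, C6, C7, C8, C9 → 8 sp2 carbons.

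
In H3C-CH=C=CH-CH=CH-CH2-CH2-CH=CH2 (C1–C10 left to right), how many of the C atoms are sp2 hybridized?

6

C1: sp3
C2: sp2 ✓
C3: sp
C4: sp2 ✓
C5: sp2 ✓
C6: sp2 ✓
C7: sp3
C8: sp3
C9: sp2 ✓
C10: sp2 ✓
C2, C4, C5, C6, C9, C10 → 6 sp2 carbons.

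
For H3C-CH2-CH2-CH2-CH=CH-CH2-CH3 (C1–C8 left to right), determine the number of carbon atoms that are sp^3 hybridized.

6

C1: sp3 ✓
C2: sp3 ✓
C3: sp3 ✓
C4: sp3 ✓
C5: sp2
C6: sp2
C7: sp3 ✓
C8: sp3 ✓
C1, C2, C3, C4, C7, C8 → 6 sp3 carbons.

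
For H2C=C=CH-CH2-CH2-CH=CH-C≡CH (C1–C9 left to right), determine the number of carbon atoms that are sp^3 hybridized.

2

C1: sp2
C2: sp
C3: sp2
C4: sp3 ✓
C5: sp3 ✓
C6: sp2
C7: sp2
C8: sp
C9: sp
C4, C5 → 2 sp3 carbons.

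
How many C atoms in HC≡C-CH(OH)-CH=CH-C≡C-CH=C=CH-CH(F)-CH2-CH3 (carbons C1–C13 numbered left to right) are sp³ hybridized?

C1: sp
C2: sp
C3: sp3 ✓
C4: sp2
C5: sp2
C6: sp
C7: sp
C8: sp2
C9: sp
C10: sp2
C11: sp3 ✓
C12: sp3 ✓
C13: sp3 ✓
C3, C11, C12, C13 → 4 sp3 carbons.

4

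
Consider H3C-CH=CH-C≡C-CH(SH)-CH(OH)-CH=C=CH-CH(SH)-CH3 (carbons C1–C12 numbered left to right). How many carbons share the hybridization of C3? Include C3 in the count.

C3 is sp2 (one π bond).
C1: sp3
C2: sp2 ✓
C3: sp2 ✓
C4: sp
C5: sp
C6: sp3
C7: sp3
C8: sp2 ✓
C9: sp
C10: sp2 ✓
C11: sp3
C12: sp3
4 carbons are sp2.

4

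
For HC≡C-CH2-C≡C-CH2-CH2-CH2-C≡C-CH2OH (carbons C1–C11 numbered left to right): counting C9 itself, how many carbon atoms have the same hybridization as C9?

6

C9 is sp (two π bonds).
C1: sp ✓
C2: sp ✓
C3: sp3
C4: sp ✓
C5: sp ✓
C6: sp3
C7: sp3
C8: sp3
C9: sp ✓
C10: sp ✓
C11: sp3
6 carbons are sp.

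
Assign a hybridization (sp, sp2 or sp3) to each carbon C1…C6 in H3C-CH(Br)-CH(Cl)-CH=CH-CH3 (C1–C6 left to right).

C1 sp3, C2 sp3, C3 sp3, C4 sp2, C5 sp2, C6 sp3

C1 carries 4 σ bonds, giving a steric number of 4, so it is sp3.
C2: 4 σ bonds — 4 electron domains, sp3.
C3 carries 4 σ bonds, giving a steric number of 4, so it is sp3.
C4 has 3 σ bonds, plus one π bond: steric number 3 → sp2.
C5 — 3 σ bonds, plus one π bond. Steric number 3, so sp2.
C6 is sp3: 4 σ bonds, 4 electron-density regions.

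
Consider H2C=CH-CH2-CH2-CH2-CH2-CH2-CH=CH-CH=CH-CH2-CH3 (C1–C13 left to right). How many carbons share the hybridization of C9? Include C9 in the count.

6

C9 is sp2 (one π bond).
C1: sp2 ✓
C2: sp2 ✓
C3: sp3
C4: sp3
C5: sp3
C6: sp3
C7: sp3
C8: sp2 ✓
C9: sp2 ✓
C10: sp2 ✓
C11: sp2 ✓
C12: sp3
C13: sp3
6 carbons are sp2.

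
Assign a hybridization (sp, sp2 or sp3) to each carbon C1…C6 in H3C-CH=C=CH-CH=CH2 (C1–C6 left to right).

C1: 4 σ bonds; 4 regions of electron density → sp3.
C2 has 3 σ bonds, plus one π bond: steric number 3 → sp2.
C3 has 2 σ bonds, plus two π bonds: steric number 2 → sp.
C4 carries 3 σ bonds, plus one π bond, giving a steric number of 3, so it is sp2.
C5: 3 σ bonds, plus one π bond — 3 electron domains, sp2.
C6 has 3 σ bonds, plus one π bond: steric number 3 → sp2.

C1 sp3, C2 sp2, C3 sp, C4 sp2, C5 sp2, C6 sp2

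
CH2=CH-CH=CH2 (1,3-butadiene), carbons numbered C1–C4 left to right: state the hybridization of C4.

sp2

C4 has 3 σ bonds, plus one π bond: steric number 3 → sp2.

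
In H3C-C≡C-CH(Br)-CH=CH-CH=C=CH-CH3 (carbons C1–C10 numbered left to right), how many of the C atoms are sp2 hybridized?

4

C1: sp3
C2: sp
C3: sp
C4: sp3
C5: sp2 ✓
C6: sp2 ✓
C7: sp2 ✓
C8: sp
C9: sp2 ✓
C10: sp3
C5, C6, C7, C9 → 4 sp2 carbons.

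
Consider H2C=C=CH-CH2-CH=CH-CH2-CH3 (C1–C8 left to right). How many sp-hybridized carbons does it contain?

C1: sp2
C2: sp ✓
C3: sp2
C4: sp3
C5: sp2
C6: sp2
C7: sp3
C8: sp3
C2 → 1 sp carbon.

1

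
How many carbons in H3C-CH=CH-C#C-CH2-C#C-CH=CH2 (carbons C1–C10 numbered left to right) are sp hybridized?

C1: sp3
C2: sp2
C3: sp2
C4: sp ✓
C5: sp ✓
C6: sp3
C7: sp ✓
C8: sp ✓
C9: sp2
C10: sp2
C4, C5, C7, C8 → 4 sp carbons.

4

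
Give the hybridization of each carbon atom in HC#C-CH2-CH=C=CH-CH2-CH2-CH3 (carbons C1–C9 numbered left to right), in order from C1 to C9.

C1 sp, C2 sp, C3 sp3, C4 sp2, C5 sp, C6 sp2, C7 sp3, C8 sp3, C9 sp3

C1 has 2 σ bonds, plus two π bonds: steric number 2 → sp.
C2: 2 σ bonds, plus two π bonds; 2 regions of electron density → sp.
C3 (4 σ bonds) has steric number 4: sp3.
C4 (3 σ bonds, plus one π bond) has steric number 3: sp2.
C5: 2 σ bonds, plus two π bonds; 2 regions of electron density → sp.
C6: 3 σ bonds, plus one π bond; 3 regions of electron density → sp2.
C7 — 4 σ bonds. Steric number 4, so sp3.
C8 has 4 σ bonds: steric number 4 → sp3.
C9: 4 σ bonds — 4 electron domains, sp3.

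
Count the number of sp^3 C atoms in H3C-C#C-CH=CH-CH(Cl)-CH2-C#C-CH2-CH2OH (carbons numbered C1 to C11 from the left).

5

C1: sp3 ✓
C2: sp
C3: sp
C4: sp2
C5: sp2
C6: sp3 ✓
C7: sp3 ✓
C8: sp
C9: sp
C10: sp3 ✓
C11: sp3 ✓
C1, C6, C7, C10, C11 → 5 sp3 carbons.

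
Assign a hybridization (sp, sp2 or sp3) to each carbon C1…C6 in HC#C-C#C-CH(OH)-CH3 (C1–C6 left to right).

C1 sp, C2 sp, C3 sp, C4 sp, C5 sp3, C6 sp3

C1 is sp: 2 σ bonds, plus two π bonds, 2 electron-density regions.
C2 — 2 σ bonds, plus two π bonds. Steric number 2, so sp.
C3 (2 σ bonds, plus two π bonds) has steric number 2: sp.
C4 is sp: 2 σ bonds, plus two π bonds, 2 electron-density regions.
C5 (4 σ bonds) has steric number 4: sp3.
C6 (4 σ bonds) has steric number 4: sp3.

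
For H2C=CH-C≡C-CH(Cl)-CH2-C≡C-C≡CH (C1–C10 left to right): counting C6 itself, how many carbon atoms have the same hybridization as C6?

C6 is sp3 (only σ bonds).
C1: sp2
C2: sp2
C3: sp
C4: sp
C5: sp3 ✓
C6: sp3 ✓
C7: sp
C8: sp
C9: sp
C10: sp
2 carbons are sp3.

2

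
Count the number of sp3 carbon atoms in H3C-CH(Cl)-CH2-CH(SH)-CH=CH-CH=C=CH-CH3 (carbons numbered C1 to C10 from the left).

C1: sp3 ✓
C2: sp3 ✓
C3: sp3 ✓
C4: sp3 ✓
C5: sp2
C6: sp2
C7: sp2
C8: sp
C9: sp2
C10: sp3 ✓
C1, C2, C3, C4, C10 → 5 sp3 carbons.

5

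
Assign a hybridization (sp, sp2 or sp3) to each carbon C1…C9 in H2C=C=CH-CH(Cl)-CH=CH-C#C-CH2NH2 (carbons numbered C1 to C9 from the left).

C1 sp2, C2 sp, C3 sp2, C4 sp3, C5 sp2, C6 sp2, C7 sp, C8 sp, C9 sp3

C1 has 3 σ bonds, plus one π bond: steric number 3 → sp2.
C2 — 2 σ bonds, plus two π bonds. Steric number 2, so sp.
C3: 3 σ bonds, plus one π bond — 3 electron domains, sp2.
C4 (4 σ bonds) has steric number 4: sp3.
C5 carries 3 σ bonds, plus one π bond, giving a steric number of 3, so it is sp2.
C6 carries 3 σ bonds, plus one π bond, giving a steric number of 3, so it is sp2.
C7: 2 σ bonds, plus two π bonds; 2 regions of electron density → sp.
C8: 2 σ bonds, plus two π bonds — 2 electron domains, sp.
C9: 4 σ bonds; 4 regions of electron density → sp3.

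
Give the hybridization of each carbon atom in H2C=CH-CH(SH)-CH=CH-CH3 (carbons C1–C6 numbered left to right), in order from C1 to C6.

C1: 3 σ bonds, plus one π bond — 3 electron domains, sp2.
C2 — 3 σ bonds, plus one π bond. Steric number 3, so sp2.
C3: 4 σ bonds; 4 regions of electron density → sp3.
C4 (3 σ bonds, plus one π bond) has steric number 3: sp2.
C5 carries 3 σ bonds, plus one π bond, giving a steric number of 3, so it is sp2.
C6 is sp3: 4 σ bonds, 4 electron-density regions.

C1 sp2, C2 sp2, C3 sp3, C4 sp2, C5 sp2, C6 sp3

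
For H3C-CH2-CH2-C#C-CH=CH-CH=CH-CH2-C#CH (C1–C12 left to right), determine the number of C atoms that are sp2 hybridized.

C1: sp3
C2: sp3
C3: sp3
C4: sp
C5: sp
C6: sp2 ✓
C7: sp2 ✓
C8: sp2 ✓
C9: sp2 ✓
C10: sp3
C11: sp
C12: sp
C6, C7, C8, C9 → 4 sp2 carbons.

4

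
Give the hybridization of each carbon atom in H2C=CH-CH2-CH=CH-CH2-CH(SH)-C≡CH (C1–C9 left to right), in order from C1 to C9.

C1 sp2, C2 sp2, C3 sp3, C4 sp2, C5 sp2, C6 sp3, C7 sp3, C8 sp, C9 sp

C1 has 3 σ bonds, plus one π bond: steric number 3 → sp2.
C2 is sp2: 3 σ bonds, plus one π bond, 3 electron-density regions.
C3 (4 σ bonds) has steric number 4: sp3.
C4 — 3 σ bonds, plus one π bond. Steric number 3, so sp2.
C5: 3 σ bonds, plus one π bond; 3 regions of electron density → sp2.
C6: 4 σ bonds — 4 electron domains, sp3.
C7 — 4 σ bonds. Steric number 4, so sp3.
C8 carries 2 σ bonds, plus two π bonds, giving a steric number of 2, so it is sp.
C9: 2 σ bonds, plus two π bonds — 2 electron domains, sp.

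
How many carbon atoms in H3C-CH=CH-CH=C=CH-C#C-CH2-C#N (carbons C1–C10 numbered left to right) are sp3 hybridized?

C1: sp3 ✓
C2: sp2
C3: sp2
C4: sp2
C5: sp
C6: sp2
C7: sp
C8: sp
C9: sp3 ✓
C10: sp
C1, C9 → 2 sp3 carbons.

2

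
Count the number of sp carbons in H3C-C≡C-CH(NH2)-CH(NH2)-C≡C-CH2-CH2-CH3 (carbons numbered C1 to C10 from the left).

4

C1: sp3
C2: sp ✓
C3: sp ✓
C4: sp3
C5: sp3
C6: sp ✓
C7: sp ✓
C8: sp3
C9: sp3
C10: sp3
C2, C3, C6, C7 → 4 sp carbons.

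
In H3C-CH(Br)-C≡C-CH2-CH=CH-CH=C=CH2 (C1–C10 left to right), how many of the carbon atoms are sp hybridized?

C1: sp3
C2: sp3
C3: sp ✓
C4: sp ✓
C5: sp3
C6: sp2
C7: sp2
C8: sp2
C9: sp ✓
C10: sp2
C3, C4, C9 → 3 sp carbons.

3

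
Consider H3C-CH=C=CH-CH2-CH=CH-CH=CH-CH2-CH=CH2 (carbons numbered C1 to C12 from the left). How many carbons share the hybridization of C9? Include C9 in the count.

8

C9 is sp2 (one π bond).
C1: sp3
C2: sp2 ✓
C3: sp
C4: sp2 ✓
C5: sp3
C6: sp2 ✓
C7: sp2 ✓
C8: sp2 ✓
C9: sp2 ✓
C10: sp3
C11: sp2 ✓
C12: sp2 ✓
8 carbons are sp2.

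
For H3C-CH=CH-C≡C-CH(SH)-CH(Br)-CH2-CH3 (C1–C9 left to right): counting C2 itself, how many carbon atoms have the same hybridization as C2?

2

C2 is sp2 (one π bond).
C1: sp3
C2: sp2 ✓
C3: sp2 ✓
C4: sp
C5: sp
C6: sp3
C7: sp3
C8: sp3
C9: sp3
2 carbons are sp2.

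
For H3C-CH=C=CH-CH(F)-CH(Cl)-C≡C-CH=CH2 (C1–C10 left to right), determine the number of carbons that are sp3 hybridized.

C1: sp3 ✓
C2: sp2
C3: sp
C4: sp2
C5: sp3 ✓
C6: sp3 ✓
C7: sp
C8: sp
C9: sp2
C10: sp2
C1, C5, C6 → 3 sp3 carbons.

3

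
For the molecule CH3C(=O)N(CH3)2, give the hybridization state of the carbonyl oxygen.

The carbonyl oxygen carries 1 σ bond and 2 lone pairs, plus one π bond, giving a steric number of 3, so it is sp2.

sp2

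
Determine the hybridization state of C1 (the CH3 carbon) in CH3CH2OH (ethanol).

C1 (the CH3 carbon) carries 4 σ bonds, giving a steric number of 4, so it is sp3.

sp3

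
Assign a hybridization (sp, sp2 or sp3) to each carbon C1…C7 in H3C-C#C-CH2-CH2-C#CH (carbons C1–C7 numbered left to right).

C1: 4 σ bonds; 4 regions of electron density → sp3.
C2 has 2 σ bonds, plus two π bonds: steric number 2 → sp.
C3 carries 2 σ bonds, plus two π bonds, giving a steric number of 2, so it is sp.
C4: 4 σ bonds; 4 regions of electron density → sp3.
C5 has 4 σ bonds: steric number 4 → sp3.
C6 carries 2 σ bonds, plus two π bonds, giving a steric number of 2, so it is sp.
C7: 2 σ bonds, plus two π bonds; 2 regions of electron density → sp.

C1 sp3, C2 sp, C3 sp, C4 sp3, C5 sp3, C6 sp, C7 sp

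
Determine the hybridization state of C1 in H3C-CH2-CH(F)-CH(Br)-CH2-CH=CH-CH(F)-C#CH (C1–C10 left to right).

C1: 4 σ bonds — 4 electron domains, sp3.

sp³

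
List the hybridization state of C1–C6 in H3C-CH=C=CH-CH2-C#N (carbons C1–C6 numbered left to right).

C1: 4 σ bonds; 4 regions of electron density → sp3.
C2 (3 σ bonds, plus one π bond) has steric number 3: sp2.
C3 is sp: 2 σ bonds, plus two π bonds, 2 electron-density regions.
C4: 3 σ bonds, plus one π bond — 3 electron domains, sp2.
C5 has 4 σ bonds: steric number 4 → sp3.
C6 carries 2 σ bonds, plus two π bonds, giving a steric number of 2, so it is sp.

C1 sp3, C2 sp2, C3 sp, C4 sp2, C5 sp3, C6 sp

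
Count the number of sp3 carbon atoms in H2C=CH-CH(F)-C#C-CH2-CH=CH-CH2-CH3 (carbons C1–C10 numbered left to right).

4

C1: sp2
C2: sp2
C3: sp3 ✓
C4: sp
C5: sp
C6: sp3 ✓
C7: sp2
C8: sp2
C9: sp3 ✓
C10: sp3 ✓
C3, C6, C9, C10 → 4 sp3 carbons.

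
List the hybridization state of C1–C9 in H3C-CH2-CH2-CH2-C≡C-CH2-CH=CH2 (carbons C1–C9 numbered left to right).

C1 sp3, C2 sp3, C3 sp3, C4 sp3, C5 sp, C6 sp, C7 sp3, C8 sp2, C9 sp2

C1: 4 σ bonds; 4 regions of electron density → sp3.
C2 — 4 σ bonds. Steric number 4, so sp3.
C3 (4 σ bonds) has steric number 4: sp3.
C4 is sp3: 4 σ bonds, 4 electron-density regions.
C5 carries 2 σ bonds, plus two π bonds, giving a steric number of 2, so it is sp.
C6 is sp: 2 σ bonds, plus two π bonds, 2 electron-density regions.
C7 is sp3: 4 σ bonds, 4 electron-density regions.
C8 carries 3 σ bonds, plus one π bond, giving a steric number of 3, so it is sp2.
C9 — 3 σ bonds, plus one π bond. Steric number 3, so sp2.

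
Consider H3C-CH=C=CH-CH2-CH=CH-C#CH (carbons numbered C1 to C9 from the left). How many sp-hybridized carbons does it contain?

C1: sp3
C2: sp2
C3: sp ✓
C4: sp2
C5: sp3
C6: sp2
C7: sp2
C8: sp ✓
C9: sp ✓
C3, C8, C9 → 3 sp carbons.

3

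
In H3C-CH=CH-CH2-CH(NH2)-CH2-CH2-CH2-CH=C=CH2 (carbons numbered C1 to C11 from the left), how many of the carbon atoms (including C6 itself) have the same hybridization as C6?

C6 is sp3 (only σ bonds).
C1: sp3 ✓
C2: sp2
C3: sp2
C4: sp3 ✓
C5: sp3 ✓
C6: sp3 ✓
C7: sp3 ✓
C8: sp3 ✓
C9: sp2
C10: sp
C11: sp2
6 carbons are sp3.

6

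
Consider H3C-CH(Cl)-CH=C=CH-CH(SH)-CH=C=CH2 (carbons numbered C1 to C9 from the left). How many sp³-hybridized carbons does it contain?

3

C1: sp3 ✓
C2: sp3 ✓
C3: sp2
C4: sp
C5: sp2
C6: sp3 ✓
C7: sp2
C8: sp
C9: sp2
C1, C2, C6 → 3 sp3 carbons.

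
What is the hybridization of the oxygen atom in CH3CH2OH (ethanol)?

sp³

The oxygen atom — 2 σ bonds and 2 lone pairs. Steric number 4, so sp3.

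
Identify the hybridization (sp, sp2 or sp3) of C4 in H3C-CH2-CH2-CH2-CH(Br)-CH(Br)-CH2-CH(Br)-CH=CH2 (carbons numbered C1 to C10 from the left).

sp^3

C4 carries 4 σ bonds, giving a steric number of 4, so it is sp3.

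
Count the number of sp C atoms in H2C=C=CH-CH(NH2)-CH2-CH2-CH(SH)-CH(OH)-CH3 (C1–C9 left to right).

C1: sp2
C2: sp ✓
C3: sp2
C4: sp3
C5: sp3
C6: sp3
C7: sp3
C8: sp3
C9: sp3
C2 → 1 sp carbon.

1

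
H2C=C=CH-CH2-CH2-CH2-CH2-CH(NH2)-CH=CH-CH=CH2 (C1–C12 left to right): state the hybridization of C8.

C8 — 4 σ bonds. Steric number 4, so sp3.

sp^3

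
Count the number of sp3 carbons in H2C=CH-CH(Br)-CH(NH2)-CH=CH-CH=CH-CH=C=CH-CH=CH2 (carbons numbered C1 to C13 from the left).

2

C1: sp2
C2: sp2
C3: sp3 ✓
C4: sp3 ✓
C5: sp2
C6: sp2
C7: sp2
C8: sp2
C9: sp2
C10: sp
C11: sp2
C12: sp2
C13: sp2
C3, C4 → 2 sp3 carbons.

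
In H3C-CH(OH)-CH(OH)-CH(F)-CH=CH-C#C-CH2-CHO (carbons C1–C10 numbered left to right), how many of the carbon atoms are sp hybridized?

C1: sp3
C2: sp3
C3: sp3
C4: sp3
C5: sp2
C6: sp2
C7: sp ✓
C8: sp ✓
C9: sp3
C10: sp2
C7, C8 → 2 sp carbons.

2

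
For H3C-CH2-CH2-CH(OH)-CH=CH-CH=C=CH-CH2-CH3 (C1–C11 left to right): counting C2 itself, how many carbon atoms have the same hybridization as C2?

C2 is sp3 (only σ bonds).
C1: sp3 ✓
C2: sp3 ✓
C3: sp3 ✓
C4: sp3 ✓
C5: sp2
C6: sp2
C7: sp2
C8: sp
C9: sp2
C10: sp3 ✓
C11: sp3 ✓
6 carbons are sp3.

6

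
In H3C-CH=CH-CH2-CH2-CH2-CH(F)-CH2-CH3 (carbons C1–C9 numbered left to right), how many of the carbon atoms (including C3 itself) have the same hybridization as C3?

C3 is sp2 (one π bond).
C1: sp3
C2: sp2 ✓
C3: sp2 ✓
C4: sp3
C5: sp3
C6: sp3
C7: sp3
C8: sp3
C9: sp3
2 carbons are sp2.

2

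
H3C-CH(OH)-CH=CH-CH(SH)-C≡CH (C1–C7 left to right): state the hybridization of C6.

sp

C6 — 2 σ bonds, plus two π bonds. Steric number 2, so sp.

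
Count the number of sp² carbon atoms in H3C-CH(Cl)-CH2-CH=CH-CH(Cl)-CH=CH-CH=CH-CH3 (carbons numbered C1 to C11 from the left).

6

C1: sp3
C2: sp3
C3: sp3
C4: sp2 ✓
C5: sp2 ✓
C6: sp3
C7: sp2 ✓
C8: sp2 ✓
C9: sp2 ✓
C10: sp2 ✓
C11: sp3
C4, C5, C7, C8, C9, C10 → 6 sp2 carbons.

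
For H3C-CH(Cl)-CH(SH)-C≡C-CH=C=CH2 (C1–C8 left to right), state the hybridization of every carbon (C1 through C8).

C1 sp3, C2 sp3, C3 sp3, C4 sp, C5 sp, C6 sp2, C7 sp, C8 sp2

C1 (4 σ bonds) has steric number 4: sp3.
C2 has 4 σ bonds: steric number 4 → sp3.
C3: 4 σ bonds; 4 regions of electron density → sp3.
C4: 2 σ bonds, plus two π bonds; 2 regions of electron density → sp.
C5 is sp: 2 σ bonds, plus two π bonds, 2 electron-density regions.
C6: 3 σ bonds, plus one π bond; 3 regions of electron density → sp2.
C7: 2 σ bonds, plus two π bonds; 2 regions of electron density → sp.
C8: 3 σ bonds, plus one π bond; 3 regions of electron density → sp2.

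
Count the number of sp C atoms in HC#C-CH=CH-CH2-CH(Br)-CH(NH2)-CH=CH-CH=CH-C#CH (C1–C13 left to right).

C1: sp ✓
C2: sp ✓
C3: sp2
C4: sp2
C5: sp3
C6: sp3
C7: sp3
C8: sp2
C9: sp2
C10: sp2
C11: sp2
C12: sp ✓
C13: sp ✓
C1, C2, C12, C13 → 4 sp carbons.

4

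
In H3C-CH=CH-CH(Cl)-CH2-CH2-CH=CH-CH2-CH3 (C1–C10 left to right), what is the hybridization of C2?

C2: 3 σ bonds, plus one π bond — 3 electron domains, sp2.

sp^2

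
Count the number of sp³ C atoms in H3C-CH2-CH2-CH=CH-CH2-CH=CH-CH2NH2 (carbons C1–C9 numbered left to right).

5

C1: sp3 ✓
C2: sp3 ✓
C3: sp3 ✓
C4: sp2
C5: sp2
C6: sp3 ✓
C7: sp2
C8: sp2
C9: sp3 ✓
C1, C2, C3, C6, C9 → 5 sp3 carbons.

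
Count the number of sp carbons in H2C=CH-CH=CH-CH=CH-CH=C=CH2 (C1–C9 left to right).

1

C1: sp2
C2: sp2
C3: sp2
C4: sp2
C5: sp2
C6: sp2
C7: sp2
C8: sp ✓
C9: sp2
C8 → 1 sp carbon.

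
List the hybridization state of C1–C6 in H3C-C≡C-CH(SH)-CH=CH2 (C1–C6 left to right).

C1 sp3, C2 sp, C3 sp, C4 sp3, C5 sp2, C6 sp2

C1 has 4 σ bonds: steric number 4 → sp3.
C2 (2 σ bonds, plus two π bonds) has steric number 2: sp.
C3 — 2 σ bonds, plus two π bonds. Steric number 2, so sp.
C4: 4 σ bonds — 4 electron domains, sp3.
C5 — 3 σ bonds, plus one π bond. Steric number 3, so sp2.
C6 is sp2: 3 σ bonds, plus one π bond, 3 electron-density regions.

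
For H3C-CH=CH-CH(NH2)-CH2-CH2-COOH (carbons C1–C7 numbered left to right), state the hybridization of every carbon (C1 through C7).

C1: 4 σ bonds — 4 electron domains, sp3.
C2 has 3 σ bonds, plus one π bond: steric number 3 → sp2.
C3 (3 σ bonds, plus one π bond) has steric number 3: sp2.
C4: 4 σ bonds — 4 electron domains, sp3.
C5: 4 σ bonds; 4 regions of electron density → sp3.
C6: 4 σ bonds; 4 regions of electron density → sp3.
C7: 3 σ bonds, plus one π bond; 3 regions of electron density → sp2.

C1 sp3, C2 sp2, C3 sp2, C4 sp3, C5 sp3, C6 sp3, C7 sp2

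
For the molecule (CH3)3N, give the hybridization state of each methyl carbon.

Each methyl carbon — 4 σ bonds. Steric number 4, so sp3.

sp^3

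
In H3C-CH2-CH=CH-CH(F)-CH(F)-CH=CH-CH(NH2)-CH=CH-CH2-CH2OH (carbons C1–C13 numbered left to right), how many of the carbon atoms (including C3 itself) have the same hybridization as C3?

C3 is sp2 (one π bond).
C1: sp3
C2: sp3
C3: sp2 ✓
C4: sp2 ✓
C5: sp3
C6: sp3
C7: sp2 ✓
C8: sp2 ✓
C9: sp3
C10: sp2 ✓
C11: sp2 ✓
C12: sp3
C13: sp3
6 carbons are sp2.

6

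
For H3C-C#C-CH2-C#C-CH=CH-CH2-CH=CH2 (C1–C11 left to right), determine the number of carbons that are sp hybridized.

C1: sp3
C2: sp ✓
C3: sp ✓
C4: sp3
C5: sp ✓
C6: sp ✓
C7: sp2
C8: sp2
C9: sp3
C10: sp2
C11: sp2
C2, C3, C5, C6 → 4 sp carbons.

4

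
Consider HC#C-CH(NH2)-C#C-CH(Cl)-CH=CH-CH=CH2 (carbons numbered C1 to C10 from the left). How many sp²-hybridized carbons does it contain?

C1: sp
C2: sp
C3: sp3
C4: sp
C5: sp
C6: sp3
C7: sp2 ✓
C8: sp2 ✓
C9: sp2 ✓
C10: sp2 ✓
C7, C8, C9, C10 → 4 sp2 carbons.

4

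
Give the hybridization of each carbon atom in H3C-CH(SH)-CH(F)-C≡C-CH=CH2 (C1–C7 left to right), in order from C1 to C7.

C1 sp3, C2 sp3, C3 sp3, C4 sp, C5 sp, C6 sp2, C7 sp2

C1 — 4 σ bonds. Steric number 4, so sp3.
C2 — 4 σ bonds. Steric number 4, so sp3.
C3 has 4 σ bonds: steric number 4 → sp3.
C4 has 2 σ bonds, plus two π bonds: steric number 2 → sp.
C5: 2 σ bonds, plus two π bonds; 2 regions of electron density → sp.
C6 has 3 σ bonds, plus one π bond: steric number 3 → sp2.
C7 carries 3 σ bonds, plus one π bond, giving a steric number of 3, so it is sp2.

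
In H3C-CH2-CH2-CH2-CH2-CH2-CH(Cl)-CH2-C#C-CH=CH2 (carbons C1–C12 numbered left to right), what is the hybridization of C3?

sp3

C3: 4 σ bonds — 4 electron domains, sp3.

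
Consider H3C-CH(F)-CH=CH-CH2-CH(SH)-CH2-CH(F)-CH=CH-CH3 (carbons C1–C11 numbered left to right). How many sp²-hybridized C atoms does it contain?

4

C1: sp3
C2: sp3
C3: sp2 ✓
C4: sp2 ✓
C5: sp3
C6: sp3
C7: sp3
C8: sp3
C9: sp2 ✓
C10: sp2 ✓
C11: sp3
C3, C4, C9, C10 → 4 sp2 carbons.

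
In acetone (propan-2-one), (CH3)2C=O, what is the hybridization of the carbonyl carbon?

sp2

The carbonyl carbon is sp2: 3 σ bonds, plus one π bond, 3 electron-density regions.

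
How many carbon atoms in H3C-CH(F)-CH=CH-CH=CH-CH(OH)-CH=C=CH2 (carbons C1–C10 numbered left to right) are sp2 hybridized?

6

C1: sp3
C2: sp3
C3: sp2 ✓
C4: sp2 ✓
C5: sp2 ✓
C6: sp2 ✓
C7: sp3
C8: sp2 ✓
C9: sp
C10: sp2 ✓
C3, C4, C5, C6, C8, C10 → 6 sp2 carbons.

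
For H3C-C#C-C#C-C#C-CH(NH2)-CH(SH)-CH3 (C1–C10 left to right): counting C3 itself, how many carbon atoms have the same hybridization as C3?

6

C3 is sp (two π bonds).
C1: sp3
C2: sp ✓
C3: sp ✓
C4: sp ✓
C5: sp ✓
C6: sp ✓
C7: sp ✓
C8: sp3
C9: sp3
C10: sp3
6 carbons are sp.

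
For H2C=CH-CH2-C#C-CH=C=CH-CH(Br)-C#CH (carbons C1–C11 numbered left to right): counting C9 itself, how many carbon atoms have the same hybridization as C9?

2

C9 is sp3 (only σ bonds).
C1: sp2
C2: sp2
C3: sp3 ✓
C4: sp
C5: sp
C6: sp2
C7: sp
C8: sp2
C9: sp3 ✓
C10: sp
C11: sp
2 carbons are sp3.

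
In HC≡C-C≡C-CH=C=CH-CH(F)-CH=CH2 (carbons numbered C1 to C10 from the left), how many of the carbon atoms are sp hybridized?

5

C1: sp ✓
C2: sp ✓
C3: sp ✓
C4: sp ✓
C5: sp2
C6: sp ✓
C7: sp2
C8: sp3
C9: sp2
C10: sp2
C1, C2, C3, C4, C6 → 5 sp carbons.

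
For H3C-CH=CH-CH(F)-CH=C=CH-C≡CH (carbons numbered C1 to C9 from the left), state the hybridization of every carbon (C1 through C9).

C1 sp3, C2 sp2, C3 sp2, C4 sp3, C5 sp2, C6 sp, C7 sp2, C8 sp, C9 sp

C1 — 4 σ bonds. Steric number 4, so sp3.
C2 has 3 σ bonds, plus one π bond: steric number 3 → sp2.
C3 carries 3 σ bonds, plus one π bond, giving a steric number of 3, so it is sp2.
C4 carries 4 σ bonds, giving a steric number of 4, so it is sp3.
C5 has 3 σ bonds, plus one π bond: steric number 3 → sp2.
C6: 2 σ bonds, plus two π bonds; 2 regions of electron density → sp.
C7: 3 σ bonds, plus one π bond — 3 electron domains, sp2.
C8 is sp: 2 σ bonds, plus two π bonds, 2 electron-density regions.
C9 — 2 σ bonds, plus two π bonds. Steric number 2, so sp.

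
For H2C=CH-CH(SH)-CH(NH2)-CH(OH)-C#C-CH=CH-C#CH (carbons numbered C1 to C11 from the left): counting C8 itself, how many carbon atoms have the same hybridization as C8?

C8 is sp2 (one π bond).
C1: sp2 ✓
C2: sp2 ✓
C3: sp3
C4: sp3
C5: sp3
C6: sp
C7: sp
C8: sp2 ✓
C9: sp2 ✓
C10: sp
C11: sp
4 carbons are sp2.

4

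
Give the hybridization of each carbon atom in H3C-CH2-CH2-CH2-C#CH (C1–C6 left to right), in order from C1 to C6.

C1 sp3, C2 sp3, C3 sp3, C4 sp3, C5 sp, C6 sp

C1 (4 σ bonds) has steric number 4: sp3.
C2: 4 σ bonds — 4 electron domains, sp3.
C3 (4 σ bonds) has steric number 4: sp3.
C4 carries 4 σ bonds, giving a steric number of 4, so it is sp3.
C5: 2 σ bonds, plus two π bonds; 2 regions of electron density → sp.
C6 has 2 σ bonds, plus two π bonds: steric number 2 → sp.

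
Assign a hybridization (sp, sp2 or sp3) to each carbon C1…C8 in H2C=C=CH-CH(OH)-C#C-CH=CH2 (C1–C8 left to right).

C1 sp2, C2 sp, C3 sp2, C4 sp3, C5 sp, C6 sp, C7 sp2, C8 sp2

C1 (3 σ bonds, plus one π bond) has steric number 3: sp2.
C2 (2 σ bonds, plus two π bonds) has steric number 2: sp.
C3 carries 3 σ bonds, plus one π bond, giving a steric number of 3, so it is sp2.
C4 has 4 σ bonds: steric number 4 → sp3.
C5 (2 σ bonds, plus two π bonds) has steric number 2: sp.
C6 is sp: 2 σ bonds, plus two π bonds, 2 electron-density regions.
C7 — 3 σ bonds, plus one π bond. Steric number 3, so sp2.
C8: 3 σ bonds, plus one π bond — 3 electron domains, sp2.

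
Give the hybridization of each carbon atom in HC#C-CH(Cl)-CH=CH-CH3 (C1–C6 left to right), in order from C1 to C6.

C1 sp, C2 sp, C3 sp3, C4 sp2, C5 sp2, C6 sp3

C1 is sp: 2 σ bonds, plus two π bonds, 2 electron-density regions.
C2: 2 σ bonds, plus two π bonds; 2 regions of electron density → sp.
C3 has 4 σ bonds: steric number 4 → sp3.
C4: 3 σ bonds, plus one π bond — 3 electron domains, sp2.
C5: 3 σ bonds, plus one π bond — 3 electron domains, sp2.
C6 has 4 σ bonds: steric number 4 → sp3.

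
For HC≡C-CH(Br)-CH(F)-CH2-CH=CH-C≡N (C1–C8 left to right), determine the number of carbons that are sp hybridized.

3

C1: sp ✓
C2: sp ✓
C3: sp3
C4: sp3
C5: sp3
C6: sp2
C7: sp2
C8: sp ✓
C1, C2, C8 → 3 sp carbons.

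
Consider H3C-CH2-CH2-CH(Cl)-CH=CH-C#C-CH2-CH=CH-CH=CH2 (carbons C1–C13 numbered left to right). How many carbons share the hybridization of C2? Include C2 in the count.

C2 is sp3 (only σ bonds).
C1: sp3 ✓
C2: sp3 ✓
C3: sp3 ✓
C4: sp3 ✓
C5: sp2
C6: sp2
C7: sp
C8: sp
C9: sp3 ✓
C10: sp2
C11: sp2
C12: sp2
C13: sp2
5 carbons are sp3.

5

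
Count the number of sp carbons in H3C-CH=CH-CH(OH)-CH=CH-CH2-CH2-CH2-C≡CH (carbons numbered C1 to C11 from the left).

2

C1: sp3
C2: sp2
C3: sp2
C4: sp3
C5: sp2
C6: sp2
C7: sp3
C8: sp3
C9: sp3
C10: sp ✓
C11: sp ✓
C10, C11 → 2 sp carbons.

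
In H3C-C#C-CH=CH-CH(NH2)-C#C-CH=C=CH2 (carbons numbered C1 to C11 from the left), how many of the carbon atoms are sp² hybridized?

C1: sp3
C2: sp
C3: sp
C4: sp2 ✓
C5: sp2 ✓
C6: sp3
C7: sp
C8: sp
C9: sp2 ✓
C10: sp
C11: sp2 ✓
C4, C5, C9, C11 → 4 sp2 carbons.

4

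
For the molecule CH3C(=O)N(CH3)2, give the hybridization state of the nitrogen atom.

Amide resonance: N lone pair conjugated with C=O → sp2.

sp^2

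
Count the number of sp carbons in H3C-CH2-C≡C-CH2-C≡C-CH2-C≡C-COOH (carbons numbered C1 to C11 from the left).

C1: sp3
C2: sp3
C3: sp ✓
C4: sp ✓
C5: sp3
C6: sp ✓
C7: sp ✓
C8: sp3
C9: sp ✓
C10: sp ✓
C11: sp2
C3, C4, C6, C7, C9, C10 → 6 sp carbons.

6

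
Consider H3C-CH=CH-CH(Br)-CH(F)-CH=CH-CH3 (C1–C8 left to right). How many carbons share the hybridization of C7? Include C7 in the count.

4

C7 is sp2 (one π bond).
C1: sp3
C2: sp2 ✓
C3: sp2 ✓
C4: sp3
C5: sp3
C6: sp2 ✓
C7: sp2 ✓
C8: sp3
4 carbons are sp2.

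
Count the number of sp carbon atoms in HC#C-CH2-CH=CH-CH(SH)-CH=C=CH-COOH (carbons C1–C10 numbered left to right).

3

C1: sp ✓
C2: sp ✓
C3: sp3
C4: sp2
C5: sp2
C6: sp3
C7: sp2
C8: sp ✓
C9: sp2
C10: sp2
C1, C2, C8 → 3 sp carbons.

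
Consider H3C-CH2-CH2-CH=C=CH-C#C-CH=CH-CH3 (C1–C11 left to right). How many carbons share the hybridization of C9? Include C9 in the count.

C9 is sp2 (one π bond).
C1: sp3
C2: sp3
C3: sp3
C4: sp2 ✓
C5: sp
C6: sp2 ✓
C7: sp
C8: sp
C9: sp2 ✓
C10: sp2 ✓
C11: sp3
4 carbons are sp2.

4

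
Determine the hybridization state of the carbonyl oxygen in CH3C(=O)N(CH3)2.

The carbonyl oxygen is sp2: 1 σ bond and 2 lone pairs, plus one π bond, 3 electron-density regions.

sp^2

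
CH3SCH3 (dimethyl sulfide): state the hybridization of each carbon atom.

Each carbon atom is sp3: 4 σ bonds, 4 electron-density regions.

sp^3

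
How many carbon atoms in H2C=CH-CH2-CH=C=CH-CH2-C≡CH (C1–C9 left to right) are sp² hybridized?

C1: sp2 ✓
C2: sp2 ✓
C3: sp3
C4: sp2 ✓
C5: sp
C6: sp2 ✓
C7: sp3
C8: sp
C9: sp
C1, C2, C4, C6 → 4 sp2 carbons.

4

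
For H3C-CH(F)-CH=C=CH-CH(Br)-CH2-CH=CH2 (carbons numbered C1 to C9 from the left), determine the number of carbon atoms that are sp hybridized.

C1: sp3
C2: sp3
C3: sp2
C4: sp ✓
C5: sp2
C6: sp3
C7: sp3
C8: sp2
C9: sp2
C4 → 1 sp carbon.

1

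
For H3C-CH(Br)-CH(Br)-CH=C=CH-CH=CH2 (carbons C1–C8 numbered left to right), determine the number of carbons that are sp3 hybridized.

3

C1: sp3 ✓
C2: sp3 ✓
C3: sp3 ✓
C4: sp2
C5: sp
C6: sp2
C7: sp2
C8: sp2
C1, C2, C3 → 3 sp3 carbons.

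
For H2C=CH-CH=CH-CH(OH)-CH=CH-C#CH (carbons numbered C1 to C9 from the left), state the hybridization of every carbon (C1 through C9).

C1 — 3 σ bonds, plus one π bond. Steric number 3, so sp2.
C2 (3 σ bonds, plus one π bond) has steric number 3: sp2.
C3: 3 σ bonds, plus one π bond — 3 electron domains, sp2.
C4 has 3 σ bonds, plus one π bond: steric number 3 → sp2.
C5 carries 4 σ bonds, giving a steric number of 4, so it is sp3.
C6 — 3 σ bonds, plus one π bond. Steric number 3, so sp2.
C7 carries 3 σ bonds, plus one π bond, giving a steric number of 3, so it is sp2.
C8 has 2 σ bonds, plus two π bonds: steric number 2 → sp.
C9: 2 σ bonds, plus two π bonds — 2 electron domains, sp.

C1 sp2, C2 sp2, C3 sp2, C4 sp2, C5 sp3, C6 sp2, C7 sp2, C8 sp, C9 sp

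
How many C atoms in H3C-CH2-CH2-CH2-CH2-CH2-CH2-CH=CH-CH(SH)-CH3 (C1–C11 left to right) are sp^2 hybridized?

C1: sp3
C2: sp3
C3: sp3
C4: sp3
C5: sp3
C6: sp3
C7: sp3
C8: sp2 ✓
C9: sp2 ✓
C10: sp3
C11: sp3
C8, C9 → 2 sp2 carbons.

2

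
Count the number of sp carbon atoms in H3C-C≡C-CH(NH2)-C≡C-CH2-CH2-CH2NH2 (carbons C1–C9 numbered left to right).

4

C1: sp3
C2: sp ✓
C3: sp ✓
C4: sp3
C5: sp ✓
C6: sp ✓
C7: sp3
C8: sp3
C9: sp3
C2, C3, C5, C6 → 4 sp carbons.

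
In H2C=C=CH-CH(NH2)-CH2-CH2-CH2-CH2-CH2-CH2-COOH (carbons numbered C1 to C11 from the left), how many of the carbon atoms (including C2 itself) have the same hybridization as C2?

1

C2 is sp (two π bonds).
C1: sp2
C2: sp ✓
C3: sp2
C4: sp3
C5: sp3
C6: sp3
C7: sp3
C8: sp3
C9: sp3
C10: sp3
C11: sp2
1 carbon is sp.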